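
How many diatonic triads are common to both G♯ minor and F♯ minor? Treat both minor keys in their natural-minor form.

Diatonic triads of G♯ minor (natural minor): G♯m (i), A♯dim (ii°), B (III), C♯m (iv), D♯m (v), E (VI), F♯ (VII).
Diatonic triads of F♯ minor (natural minor): F♯m (i), G♯dim (ii°), A (III), Bm (iv), C♯m (v), D (VI), E (VII).
Matching root and quality in both lists: C♯m, E.
That gives 2 common triads.

2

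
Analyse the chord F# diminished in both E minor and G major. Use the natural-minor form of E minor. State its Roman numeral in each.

The scale of E minor (natural minor) is E F# G A B C D; F# is degree 2, and the triad built there (F#-A-C) is diminished, so it is ii°.
The scale of G major is G A B C D E F#; F# is degree 7, and the triad built there (F#-A-C) is diminished, so it is vii°.

ii° in E minor; vii° in G major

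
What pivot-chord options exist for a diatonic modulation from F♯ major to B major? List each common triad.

F♯, G♯m, B, D♯m

Triads in F♯ major: F♯ major (I), G♯ minor (ii), A♯ minor (iii), B major (IV), C♯ major (V), D♯ minor (vi), E♯ diminished (vii°).
Triads in B major: B major (I), C♯ minor (ii), D♯ minor (iii), E major (IV), F♯ major (V), G♯ minor (vi), A♯ diminished (vii°).
Shared triads with their functions: F♯ major (I in F♯ major, V in B major); G♯ minor (ii in F♯ major, vi in B major); B major (IV in F♯ major, I in B major); D♯ minor (vi in F♯ major, iii in B major).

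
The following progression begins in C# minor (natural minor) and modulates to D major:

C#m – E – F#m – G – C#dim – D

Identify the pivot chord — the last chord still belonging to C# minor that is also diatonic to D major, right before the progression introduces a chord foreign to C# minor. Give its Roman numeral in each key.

Chords diatonic to C# minor: C#m, D#dim, E, F#m, G#m, A, B.
Reading the progression, the first chord not in that set is G, so the modulation leaves C# minor there.
The chord immediately before G is F#m, which is diatonic to both keys: iv in C# minor and iii in D major.

F#m — iv in C# minor, iii in D major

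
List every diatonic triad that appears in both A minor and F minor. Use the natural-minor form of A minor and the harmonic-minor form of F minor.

C

Triads in A minor (natural minor): Am (i), Bdim (ii°), C (III), Dm (iv), Em (v), F (VI), G (VII).
Triads in F minor (harmonic minor): Fm (i), Gdim (ii°), Abaug (III+), Bbm (iv), C (V), Db (VI), Edim (vii°).
Shared triads with their functions: C (III in A minor, V in F minor).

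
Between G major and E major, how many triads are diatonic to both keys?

Diatonic triads of G major: G (I), Am (ii), Bm (iii), C (IV), D (V), Em (vi), F#dim (vii°).
Diatonic triads of E major: E (I), F#m (ii), G#m (iii), A (IV), B (V), C#m (vi), D#dim (vii°).
No triad has the same root and quality in both keys.

0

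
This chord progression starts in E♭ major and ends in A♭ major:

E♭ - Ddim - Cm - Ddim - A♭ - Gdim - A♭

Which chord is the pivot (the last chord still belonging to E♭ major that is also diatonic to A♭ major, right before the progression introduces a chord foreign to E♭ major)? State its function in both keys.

A♭ — IV in E♭ major, I in A♭ major

Chords diatonic to E♭ major: E♭, Fm, Gm, A♭, B♭, Cm, Ddim.
Reading the progression, the first chord not in that set is Gdim, so the modulation leaves E♭ major there.
The chord immediately before Gdim is A♭, which is diatonic to both keys: IV in E♭ major and I in A♭ major.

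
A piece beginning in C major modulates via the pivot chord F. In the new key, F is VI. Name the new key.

The numeral VI denotes a major triad on scale degree 6. With F on degree 6, the tonic of the new key is A.
Degree 6 carries a major triad in minor keys, so the destination is A minor.
Check: the diatonic triads of A minor (natural minor) are Am (i), Bdim (ii°), C (III), Dm (iv), Em (v), F (VI), G (VII) — F is indeed VI.

A minor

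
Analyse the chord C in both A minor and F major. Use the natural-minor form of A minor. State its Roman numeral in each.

III in A minor; V in F major

The scale of A minor (natural minor) is A B C D E F G; C is degree 3, and the triad built there (C-E-G) is major, so it is III.
The scale of F major is F G A Bb C D E; C is degree 5, and the triad built there (C-E-G) is major, so it is V.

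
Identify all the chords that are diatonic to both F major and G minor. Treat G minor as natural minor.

Triads in F major: F (I), Gm (ii), Am (iii), Bb (IV), C (V), Dm (vi), Edim (vii°).
Triads in G minor (natural minor): Gm (i), Adim (ii°), Bb (III), Cm (iv), Dm (v), Eb (VI), F (VII).
Shared triads with their functions: F (I in F major, VII in G minor); Gm (ii in F major, i in G minor); Bb (IV in F major, III in G minor); Dm (vi in F major, v in G minor).

F, Gm, Bb, Dm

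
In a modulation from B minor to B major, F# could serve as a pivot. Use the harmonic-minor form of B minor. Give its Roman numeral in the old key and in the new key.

The scale of B minor (harmonic minor) is B C# D E F# G A#; F# is degree 5, and the triad built there (F#-A#-C#) is major, so it is V.
The scale of B major is B C# D# E F# G# A#; F# is degree 5, and the triad built there (F#-A#-C#) is major, so it is V.

V in B minor; V in B major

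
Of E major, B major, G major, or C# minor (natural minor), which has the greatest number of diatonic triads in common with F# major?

B major

Triads of F# major: F# (I), G#m (ii), A#m (iii), B (IV), C# (V), D#m (vi), E#dim (vii°).
E major shares 2: G#m, B.
B major shares 4: F#, G#m, B, D#m.
G major shares 0: none.
C# minor (natural minor) shares 2: G#m, B.
The most common triads (4) are shared with B major.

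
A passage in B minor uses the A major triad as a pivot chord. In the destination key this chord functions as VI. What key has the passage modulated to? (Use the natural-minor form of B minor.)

C♯ minor

The numeral VI denotes a major triad on scale degree 6. With A on degree 6, the tonic of the new key is C♯.
Degree 6 carries a major triad in minor keys, so the destination is C♯ minor.
Check: the diatonic triads of C♯ minor (natural minor) are C♯m (i), D♯dim (ii°), E (III), F♯m (iv), G♯m (v), A (VI), B (VII) — A major is indeed VI.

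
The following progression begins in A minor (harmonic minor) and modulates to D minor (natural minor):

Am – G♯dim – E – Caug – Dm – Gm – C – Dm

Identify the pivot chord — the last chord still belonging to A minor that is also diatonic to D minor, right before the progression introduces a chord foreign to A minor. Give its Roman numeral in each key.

Dm — iv in A minor, i in D minor

Chords diatonic to A minor: Am, Bdim, Caug, Dm, E, F, G♯dim.
Reading the progression, the first chord not in that set is Gm, so the modulation leaves A minor there.
The chord immediately before Gm is Dm, which is diatonic to both keys: iv in A minor and i in D minor.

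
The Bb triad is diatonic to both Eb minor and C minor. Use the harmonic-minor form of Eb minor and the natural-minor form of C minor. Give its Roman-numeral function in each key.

V in Eb minor; VII in C minor

The scale of Eb minor (harmonic minor) is Eb F Gb Ab Bb Cb D; Bb is degree 5, and the triad built there (Bb-D-F) is major, so it is V.
The scale of C minor (natural minor) is C D Eb F G Ab Bb; Bb is degree 7, and the triad built there (Bb-D-F) is major, so it is VII.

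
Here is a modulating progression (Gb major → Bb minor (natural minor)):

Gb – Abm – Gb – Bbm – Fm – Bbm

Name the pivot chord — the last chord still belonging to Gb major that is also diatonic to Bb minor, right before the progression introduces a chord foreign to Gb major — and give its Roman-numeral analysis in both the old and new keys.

Chords diatonic to Gb major: Gb, Abm, Bbm, Cb, Db, Ebm, Fdim.
Reading the progression, the first chord not in that set is Fm, so the modulation leaves Gb major there.
The chord immediately before Fm is Bbm, which is diatonic to both keys: iii in Gb major and i in Bb minor.

Bbm — iii in Gb major, i in Bb minor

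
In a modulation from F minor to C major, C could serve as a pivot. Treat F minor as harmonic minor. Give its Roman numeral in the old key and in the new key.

V in F minor; I in C major

The scale of F minor (harmonic minor) is F G Ab Bb C Db E; C is degree 5, and the triad built there (C-E-G) is major, so it is V.
The scale of C major is C D E F G A B; C is degree 1, and the triad built there (C-E-G) is major, so it is I.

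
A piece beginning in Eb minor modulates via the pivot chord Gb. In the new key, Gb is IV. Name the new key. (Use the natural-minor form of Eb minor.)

Db major

The numeral IV denotes a major triad on scale degree 4. With Gb on degree 4, the tonic of the new key is Db.
Degree 4 carries a major triad in major keys, so the destination is Db major.
Check: the diatonic triads of Db major are Db (I), Ebm (ii), Fm (iii), Gb (IV), Ab (V), Bbm (vi), Cdim (vii°) — Gb is indeed IV.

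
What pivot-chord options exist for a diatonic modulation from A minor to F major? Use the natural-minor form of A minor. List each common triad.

Am, C, Dm, F

Triads in A minor (natural minor): A minor (i), B diminished (ii°), C major (III), D minor (iv), E minor (v), F major (VI), G major (VII).
Triads in F major: F major (I), G minor (ii), A minor (iii), Bb major (IV), C major (V), D minor (vi), E diminished (vii°).
Shared triads with their functions: A minor (i in A minor, iii in F major); C major (III in A minor, V in F major); D minor (iv in A minor, vi in F major); F major (VI in A minor, I in F major).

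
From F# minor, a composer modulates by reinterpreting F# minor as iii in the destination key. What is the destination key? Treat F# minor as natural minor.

D major

The numeral iii denotes a minor triad on scale degree 3. With F# on degree 3, the tonic of the new key is D.
Degree 3 carries a minor triad in major keys, so the destination is D major.
Check: the diatonic triads of D major are D (I), Em (ii), F#m (iii), G (IV), A (V), Bm (vi), C#dim (vii°) — F# minor is indeed iii.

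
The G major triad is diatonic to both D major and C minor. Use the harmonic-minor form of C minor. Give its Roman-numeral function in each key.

The scale of D major is D E F♯ G A B C♯; G is degree 4, and the triad built there (G-B-D) is major, so it is IV.
The scale of C minor (harmonic minor) is C D E♭ F G A♭ B; G is degree 5, and the triad built there (G-B-D) is major, so it is V.

IV in D major; V in C minor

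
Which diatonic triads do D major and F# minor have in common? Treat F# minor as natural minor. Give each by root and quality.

Triads in D major: D (I), Em (ii), F#m (iii), G (IV), A (V), Bm (vi), C#dim (vii°).
Triads in F# minor (natural minor): F#m (i), G#dim (ii°), A (III), Bm (iv), C#m (v), D (VI), E (VII).
Shared triads with their functions: D (I in D major, VI in F# minor); F#m (iii in D major, i in F# minor); A (V in D major, III in F# minor); Bm (vi in D major, iv in F# minor).

D, F#m, A, Bm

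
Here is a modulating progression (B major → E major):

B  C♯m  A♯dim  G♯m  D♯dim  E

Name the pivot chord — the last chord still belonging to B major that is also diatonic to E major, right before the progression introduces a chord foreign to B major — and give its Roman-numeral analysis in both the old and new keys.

Chords diatonic to B major: B, C♯m, D♯m, E, F♯, G♯m, A♯dim.
Reading the progression, the first chord not in that set is D♯dim, so the modulation leaves B major there.
The chord immediately before D♯dim is G♯m, which is diatonic to both keys: vi in B major and iii in E major.

G♯m — vi in B major, iii in E major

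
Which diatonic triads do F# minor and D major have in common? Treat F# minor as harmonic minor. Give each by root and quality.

F#m, Bm, D

Triads in F# minor (harmonic minor): F#m (i), G#dim (ii°), Aaug (III+), Bm (iv), C# (V), D (VI), E#dim (vii°).
Triads in D major: D (I), Em (ii), F#m (iii), G (IV), A (V), Bm (vi), C#dim (vii°).
Shared triads with their functions: F#m (i in F# minor, iii in D major); Bm (iv in F# minor, vi in D major); D (VI in F# minor, I in D major).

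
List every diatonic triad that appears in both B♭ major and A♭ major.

Triads in B♭ major: B♭ (I), Cm (ii), Dm (iii), E♭ (IV), F (V), Gm (vi), Adim (vii°).
Triads in A♭ major: A♭ (I), B♭m (ii), Cm (iii), D♭ (IV), E♭ (V), Fm (vi), Gdim (vii°).
Shared triads with their functions: Cm (ii in B♭ major, iii in A♭ major); E♭ (IV in B♭ major, V in A♭ major).

Cm, E♭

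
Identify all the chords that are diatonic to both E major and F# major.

Triads in E major: E (I), F#m (ii), G#m (iii), A (IV), B (V), C#m (vi), D#dim (vii°).
Triads in F# major: F# (I), G#m (ii), A#m (iii), B (IV), C# (V), D#m (vi), E#dim (vii°).
Shared triads with their functions: G#m (iii in E major, ii in F# major); B (V in E major, IV in F# major).

G#m, B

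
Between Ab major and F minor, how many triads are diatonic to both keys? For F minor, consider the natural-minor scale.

7

Diatonic triads of Ab major: Ab major (I), Bb minor (ii), C minor (iii), Db major (IV), Eb major (V), F minor (vi), G diminished (vii°).
Diatonic triads of F minor (natural minor): F minor (i), G diminished (ii°), Ab major (III), Bb minor (iv), C minor (v), Db major (VI), Eb major (VII).
Matching root and quality in both lists: Ab major, Bb minor, C minor, Db major, Eb major, F minor, G diminished.
That gives 7 common triads.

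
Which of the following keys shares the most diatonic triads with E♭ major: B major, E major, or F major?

F major

Triads of E♭ major: E♭ (I), Fm (ii), Gm (iii), A♭ (IV), B♭ (V), Cm (vi), Ddim (vii°).
B major shares 0: none.
E major shares 0: none.
F major shares 2: Gm, B♭.
The most common triads (2) are shared with F major.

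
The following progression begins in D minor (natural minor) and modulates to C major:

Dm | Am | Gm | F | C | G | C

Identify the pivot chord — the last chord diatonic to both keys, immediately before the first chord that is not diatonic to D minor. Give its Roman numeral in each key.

C — VII in D minor, I in C major

Chords diatonic to D minor: Dm, Edim, F, Gm, Am, Bb, C.
Reading the progression, the first chord not in that set is G, so the modulation leaves D minor there.
The chord immediately before G is C, which is diatonic to both keys: VII in D minor and I in C major.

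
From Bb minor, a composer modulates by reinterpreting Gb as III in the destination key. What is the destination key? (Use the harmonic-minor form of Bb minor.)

The numeral III denotes a major triad on scale degree 3. With Gb on degree 3, the tonic of the new key is Eb.
Degree 3 carries a major triad in natural-minor keys, so the destination is Eb minor.
Check: the diatonic triads of Eb minor (natural minor) are Ebm (i), Fdim (ii°), Gb (III), Abm (iv), Bbm (v), Cb (VI), Db (VII) — Gb is indeed III.

Eb minor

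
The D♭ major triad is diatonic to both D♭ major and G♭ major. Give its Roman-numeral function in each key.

The scale of D♭ major is D♭ E♭ F G♭ A♭ B♭ C; D♭ is degree 1, and the triad built there (D♭-F-A♭) is major, so it is I.
The scale of G♭ major is G♭ A♭ B♭ C♭ D♭ E♭ F; D♭ is degree 5, and the triad built there (D♭-F-A♭) is major, so it is V.

I in D♭ major; V in G♭ major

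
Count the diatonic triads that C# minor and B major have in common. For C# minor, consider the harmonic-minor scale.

1

Diatonic triads of C# minor (harmonic minor): C# minor (i), D# diminished (ii°), E augmented (III+), F# minor (iv), G# major (V), A major (VI), B# diminished (vii°).
Diatonic triads of B major: B major (I), C# minor (ii), D# minor (iii), E major (IV), F# major (V), G# minor (vi), A# diminished (vii°).
Matching root and quality in both lists: C# minor.
That gives 1 common triad.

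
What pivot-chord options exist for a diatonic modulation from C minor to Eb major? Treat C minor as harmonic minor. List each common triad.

Cm, Ddim, Fm, Ab

Triads in C minor (harmonic minor): Cm (i), Ddim (ii°), Ebaug (III+), Fm (iv), G (V), Ab (VI), Bdim (vii°).
Triads in Eb major: Eb (I), Fm (ii), Gm (iii), Ab (IV), Bb (V), Cm (vi), Ddim (vii°).
Shared triads with their functions: Cm (i in C minor, vi in Eb major); Ddim (ii° in C minor, vii° in Eb major); Fm (iv in C minor, ii in Eb major); Ab (VI in C minor, IV in Eb major).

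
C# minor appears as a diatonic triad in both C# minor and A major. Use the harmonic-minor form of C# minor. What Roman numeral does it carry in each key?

The scale of C# minor (harmonic minor) is C# D# E F# G# A B#; C# is degree 1, and the triad built there (C#-E-G#) is minor, so it is i.
The scale of A major is A B C# D E F# G#; C# is degree 3, and the triad built there (C#-E-G#) is minor, so it is iii.

i in C# minor; iii in A major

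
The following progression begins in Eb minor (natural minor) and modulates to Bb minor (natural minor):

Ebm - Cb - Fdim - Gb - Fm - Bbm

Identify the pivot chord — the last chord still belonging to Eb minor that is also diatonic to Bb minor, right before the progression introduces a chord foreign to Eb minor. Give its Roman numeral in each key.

Gb — III in Eb minor, VI in Bb minor

Chords diatonic to Eb minor: Ebm, Fdim, Gb, Abm, Bbm, Cb, Db.
Reading the progression, the first chord not in that set is Fm, so the modulation leaves Eb minor there.
The chord immediately before Fm is Gb, which is diatonic to both keys: III in Eb minor and VI in Bb minor.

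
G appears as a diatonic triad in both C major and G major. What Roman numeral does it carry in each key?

V in C major; I in G major

The scale of C major is C D E F G A B; G is degree 5, and the triad built there (G-B-D) is major, so it is V.
The scale of G major is G A B C D E F♯; G is degree 1, and the triad built there (G-B-D) is major, so it is I.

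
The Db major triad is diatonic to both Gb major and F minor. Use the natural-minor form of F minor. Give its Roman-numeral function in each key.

The scale of Gb major is Gb Ab Bb Cb Db Eb F; Db is degree 5, and the triad built there (Db-F-Ab) is major, so it is V.
The scale of F minor (natural minor) is F G Ab Bb C Db Eb; Db is degree 6, and the triad built there (Db-F-Ab) is major, so it is VI.

V in Gb major; VI in F minor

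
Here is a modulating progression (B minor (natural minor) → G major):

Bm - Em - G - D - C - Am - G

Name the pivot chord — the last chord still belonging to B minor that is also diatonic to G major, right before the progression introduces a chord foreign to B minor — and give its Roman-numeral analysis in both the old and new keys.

D — III in B minor, V in G major

Chords diatonic to B minor: Bm, C♯dim, D, Em, F♯m, G, A.
Reading the progression, the first chord not in that set is C, so the modulation leaves B minor there.
The chord immediately before C is D, which is diatonic to both keys: III in B minor and V in G major.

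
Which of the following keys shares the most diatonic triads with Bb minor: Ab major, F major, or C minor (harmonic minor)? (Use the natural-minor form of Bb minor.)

Ab major

Triads of Bb minor (natural minor): Bb minor (i), C diminished (ii°), Db major (III), Eb minor (iv), F minor (v), Gb major (VI), Ab major (VII).
Ab major shares 4: Bbm, Db, Fm, Ab.
F major shares 0: none.
C minor (harmonic minor) shares 2: Fm, Ab.
The most common triads (4) are shared with Ab major.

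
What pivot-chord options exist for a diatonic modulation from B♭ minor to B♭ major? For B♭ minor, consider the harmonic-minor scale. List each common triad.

F, Adim

Triads in B♭ minor (harmonic minor): B♭m (i), Cdim (ii°), D♭aug (III+), E♭m (iv), F (V), G♭ (VI), Adim (vii°).
Triads in B♭ major: B♭ (I), Cm (ii), Dm (iii), E♭ (IV), F (V), Gm (vi), Adim (vii°).
Shared triads with their functions: F (V in B♭ minor, V in B♭ major); Adim (vii° in B♭ minor, vii° in B♭ major).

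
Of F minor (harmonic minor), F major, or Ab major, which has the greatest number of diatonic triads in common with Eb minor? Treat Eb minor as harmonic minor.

Triads of Eb minor (harmonic minor): Ebm (i), Fdim (ii°), Gbaug (III+), Abm (iv), Bb (V), Cb (VI), Ddim (vii°).
F minor (harmonic minor) shares 0: none.
F major shares 1: Bb.
Ab major shares 0: none.
The most common triads (1) are shared with F major.

F major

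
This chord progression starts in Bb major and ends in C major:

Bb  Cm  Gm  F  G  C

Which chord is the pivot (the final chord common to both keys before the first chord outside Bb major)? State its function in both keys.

F — V in Bb major, IV in C major

Chords diatonic to Bb major: Bb, Cm, Dm, Eb, F, Gm, Adim.
Reading the progression, the first chord not in that set is G, so the modulation leaves Bb major there.
The chord immediately before G is F, which is diatonic to both keys: V in Bb major and IV in C major.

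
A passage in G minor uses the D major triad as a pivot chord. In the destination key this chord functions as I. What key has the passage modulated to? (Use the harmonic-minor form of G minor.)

D major

The numeral I denotes a major triad on scale degree 1. With D on degree 1, the tonic of the new key is D.
Degree 1 carries a major triad in major keys, so the destination is D major.
Check: the diatonic triads of D major are D (I), Em (ii), F♯m (iii), G (IV), A (V), Bm (vi), C♯dim (vii°) — D major is indeed I.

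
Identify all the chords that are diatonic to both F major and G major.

Triads in F major: F major (I), G minor (ii), A minor (iii), Bb major (IV), C major (V), D minor (vi), E diminished (vii°).
Triads in G major: G major (I), A minor (ii), B minor (iii), C major (IV), D major (V), E minor (vi), F# diminished (vii°).
Shared triads with their functions: A minor (iii in F major, ii in G major); C major (V in F major, IV in G major).

Am, C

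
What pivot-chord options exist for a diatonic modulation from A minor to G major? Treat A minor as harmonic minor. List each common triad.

Triads in A minor (harmonic minor): A minor (i), B diminished (ii°), C augmented (III+), D minor (iv), E major (V), F major (VI), G♯ diminished (vii°).
Triads in G major: G major (I), A minor (ii), B minor (iii), C major (IV), D major (V), E minor (vi), F♯ diminished (vii°).
Shared triads with their functions: A minor (i in A minor, ii in G major).

Am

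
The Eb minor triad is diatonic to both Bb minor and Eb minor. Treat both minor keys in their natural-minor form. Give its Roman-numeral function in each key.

The scale of Bb minor (natural minor) is Bb C Db Eb F Gb Ab; Eb is degree 4, and the triad built there (Eb-Gb-Bb) is minor, so it is iv.
The scale of Eb minor (natural minor) is Eb F Gb Ab Bb Cb Db; Eb is degree 1, and the triad built there (Eb-Gb-Bb) is minor, so it is i.

iv in Bb minor; i in Eb minor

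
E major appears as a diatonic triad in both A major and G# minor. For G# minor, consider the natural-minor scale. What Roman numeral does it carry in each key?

V in A major; VI in G# minor

The scale of A major is A B C# D E F# G#; E is degree 5, and the triad built there (E-G#-B) is major, so it is V.
The scale of G# minor (natural minor) is G# A# B C# D# E F#; E is degree 6, and the triad built there (E-G#-B) is major, so it is VI.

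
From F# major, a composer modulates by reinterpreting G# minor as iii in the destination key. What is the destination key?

The numeral iii denotes a minor triad on scale degree 3. With G# on degree 3, the tonic of the new key is E.
Degree 3 carries a minor triad in major keys, so the destination is E major.
Check: the diatonic triads of E major are E (I), F#m (ii), G#m (iii), A (IV), B (V), C#m (vi), D#dim (vii°) — G# minor is indeed iii.

E major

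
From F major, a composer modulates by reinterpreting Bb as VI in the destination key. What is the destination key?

D minor

The numeral VI denotes a major triad on scale degree 6. With Bb on degree 6, the tonic of the new key is D.
Degree 6 carries a major triad in minor keys, so the destination is D minor.
Check: the diatonic triads of D minor (natural minor) are Dm (i), Edim (ii°), F (III), Gm (iv), Am (v), Bb (VI), C (VII) — Bb is indeed VI.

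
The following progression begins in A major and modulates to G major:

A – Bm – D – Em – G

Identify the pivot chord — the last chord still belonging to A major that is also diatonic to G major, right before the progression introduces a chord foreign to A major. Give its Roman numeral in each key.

Chords diatonic to A major: A, Bm, C#m, D, E, F#m, G#dim.
Reading the progression, the first chord not in that set is Em, so the modulation leaves A major there.
The chord immediately before Em is D, which is diatonic to both keys: IV in A major and V in G major.

D — IV in A major, V in G major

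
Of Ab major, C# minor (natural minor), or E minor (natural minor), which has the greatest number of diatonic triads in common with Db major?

Triads of Db major: Db (I), Ebm (ii), Fm (iii), Gb (IV), Ab (V), Bbm (vi), Cdim (vii°).
Ab major shares 4: Db, Fm, Ab, Bbm.
C# minor (natural minor) shares 0: none.
E minor (natural minor) shares 0: none.
The most common triads (4) are shared with Ab major.

Ab major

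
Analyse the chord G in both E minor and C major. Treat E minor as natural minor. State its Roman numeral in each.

III in E minor; V in C major

The scale of E minor (natural minor) is E F# G A B C D; G is degree 3, and the triad built there (G-B-D) is major, so it is III.
The scale of C major is C D E F G A B; G is degree 5, and the triad built there (G-B-D) is major, so it is V.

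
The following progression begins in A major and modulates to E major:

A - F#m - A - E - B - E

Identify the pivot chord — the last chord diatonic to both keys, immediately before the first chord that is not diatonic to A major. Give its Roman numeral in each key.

Chords diatonic to A major: A, Bm, C#m, D, E, F#m, G#dim.
Reading the progression, the first chord not in that set is B, so the modulation leaves A major there.
The chord immediately before B is E, which is diatonic to both keys: V in A major and I in E major.

E — V in A major, I in E major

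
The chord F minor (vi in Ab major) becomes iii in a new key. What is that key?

Db major

The numeral iii denotes a minor triad on scale degree 3. With F on degree 3, the tonic of the new key is Db.
Degree 3 carries a minor triad in major keys, so the destination is Db major.
Check: the diatonic triads of Db major are Db (I), Ebm (ii), Fm (iii), Gb (IV), Ab (V), Bbm (vi), Cdim (vii°) — F minor is indeed iii.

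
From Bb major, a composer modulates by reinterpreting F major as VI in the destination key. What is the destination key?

A minor

The numeral VI denotes a major triad on scale degree 6. With F on degree 6, the tonic of the new key is A.
Degree 6 carries a major triad in minor keys, so the destination is A minor.
Check: the diatonic triads of A minor (natural minor) are Am (i), Bdim (ii°), C (III), Dm (iv), Em (v), F (VI), G (VII) — F major is indeed VI.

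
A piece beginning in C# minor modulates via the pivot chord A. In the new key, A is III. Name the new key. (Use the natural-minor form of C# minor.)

F# minor

The numeral III denotes a major triad on scale degree 3. With A on degree 3, the tonic of the new key is F#.
Degree 3 carries a major triad in natural-minor keys, so the destination is F# minor.
Check: the diatonic triads of F# minor (natural minor) are F#m (i), G#dim (ii°), A (III), Bm (iv), C#m (v), D (VI), E (VII) — A is indeed III.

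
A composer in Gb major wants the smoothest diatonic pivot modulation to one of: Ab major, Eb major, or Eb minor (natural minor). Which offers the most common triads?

Triads of Gb major: Gb (I), Abm (ii), Bbm (iii), Cb (IV), Db (V), Ebm (vi), Fdim (vii°).
Ab major shares 2: Bbm, Db.
Eb major shares 0: none.
Eb minor (natural minor) shares 7: Gb, Abm, Bbm, Cb, Db, Ebm, Fdim.
The most common triads (7) are shared with Eb minor.

Eb minor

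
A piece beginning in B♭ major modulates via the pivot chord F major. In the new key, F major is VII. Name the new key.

G minor

The numeral VII denotes a major triad on scale degree 7. With F on degree 7, the tonic of the new key is G.
Degree 7 carries a major triad in natural-minor keys, so the destination is G minor.
Check: the diatonic triads of G minor (natural minor) are Gm (i), Adim (ii°), B♭ (III), Cm (iv), Dm (v), E♭ (VI), F (VII) — F major is indeed VII.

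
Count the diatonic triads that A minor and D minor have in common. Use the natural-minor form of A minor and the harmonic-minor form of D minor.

Diatonic triads of A minor (natural minor): Am (i), Bdim (ii°), C (III), Dm (iv), Em (v), F (VI), G (VII).
Diatonic triads of D minor (harmonic minor): Dm (i), Edim (ii°), Faug (III+), Gm (iv), A (V), Bb (VI), C#dim (vii°).
Matching root and quality in both lists: Dm.
That gives 1 common triad.

1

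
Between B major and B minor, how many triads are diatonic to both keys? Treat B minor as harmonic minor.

2

Diatonic triads of B major: B (I), C#m (ii), D#m (iii), E (IV), F# (V), G#m (vi), A#dim (vii°).
Diatonic triads of B minor (harmonic minor): Bm (i), C#dim (ii°), Daug (III+), Em (iv), F# (V), G (VI), A#dim (vii°).
Matching root and quality in both lists: F#, A#dim.
That gives 2 common triads.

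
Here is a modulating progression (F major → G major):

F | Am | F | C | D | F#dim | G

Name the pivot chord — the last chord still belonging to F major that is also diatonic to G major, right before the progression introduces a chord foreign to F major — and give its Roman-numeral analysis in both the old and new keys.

Chords diatonic to F major: F, Gm, Am, Bb, C, Dm, Edim.
Reading the progression, the first chord not in that set is D, so the modulation leaves F major there.
The chord immediately before D is C, which is diatonic to both keys: V in F major and IV in G major.

C — V in F major, IV in G major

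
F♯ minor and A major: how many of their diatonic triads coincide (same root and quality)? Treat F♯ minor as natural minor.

7

Diatonic triads of F♯ minor (natural minor): F♯ minor (i), G♯ diminished (ii°), A major (III), B minor (iv), C♯ minor (v), D major (VI), E major (VII).
Diatonic triads of A major: A major (I), B minor (ii), C♯ minor (iii), D major (IV), E major (V), F♯ minor (vi), G♯ diminished (vii°).
Matching root and quality in both lists: F♯ minor, G♯ diminished, A major, B minor, C♯ minor, D major, E major.
That gives 7 common triads.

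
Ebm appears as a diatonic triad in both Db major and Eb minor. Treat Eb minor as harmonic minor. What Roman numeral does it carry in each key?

ii in Db major; i in Eb minor

The scale of Db major is Db Eb F Gb Ab Bb C; Eb is degree 2, and the triad built there (Eb-Gb-Bb) is minor, so it is ii.
The scale of Eb minor (harmonic minor) is Eb F Gb Ab Bb Cb D; Eb is degree 1, and the triad built there (Eb-Gb-Bb) is minor, so it is i.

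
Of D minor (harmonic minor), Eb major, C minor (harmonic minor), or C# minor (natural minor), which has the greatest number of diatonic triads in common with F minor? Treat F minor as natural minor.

Triads of F minor (natural minor): Fm (i), Gdim (ii°), Ab (III), Bbm (iv), Cm (v), Db (VI), Eb (VII).
D minor (harmonic minor) shares 0: none.
Eb major shares 4: Fm, Ab, Cm, Eb.
C minor (harmonic minor) shares 3: Fm, Ab, Cm.
C# minor (natural minor) shares 0: none.
The most common triads (4) are shared with Eb major.

Eb major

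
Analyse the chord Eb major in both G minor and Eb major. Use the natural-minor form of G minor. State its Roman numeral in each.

The scale of G minor (natural minor) is G A Bb C D Eb F; Eb is degree 6, and the triad built there (Eb-G-Bb) is major, so it is VI.
The scale of Eb major is Eb F G Ab Bb C D; Eb is degree 1, and the triad built there (Eb-G-Bb) is major, so it is I.

VI in G minor; I in Eb major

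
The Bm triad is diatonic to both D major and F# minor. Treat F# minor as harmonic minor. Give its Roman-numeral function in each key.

The scale of D major is D E F# G A B C#; B is degree 6, and the triad built there (B-D-F#) is minor, so it is vi.
The scale of F# minor (harmonic minor) is F# G# A B C# D E#; B is degree 4, and the triad built there (B-D-F#) is minor, so it is iv.

vi in D major; iv in F# minor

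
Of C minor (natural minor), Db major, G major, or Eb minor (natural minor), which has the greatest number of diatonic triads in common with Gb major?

Eb minor

Triads of Gb major: Gb (I), Abm (ii), Bbm (iii), Cb (IV), Db (V), Ebm (vi), Fdim (vii°).
C minor (natural minor) shares 0: none.
Db major shares 4: Gb, Bbm, Db, Ebm.
G major shares 0: none.
Eb minor (natural minor) shares 7: Gb, Abm, Bbm, Cb, Db, Ebm, Fdim.
The most common triads (7) are shared with Eb minor.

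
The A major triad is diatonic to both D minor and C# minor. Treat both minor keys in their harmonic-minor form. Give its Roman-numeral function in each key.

V in D minor; VI in C# minor

The scale of D minor (harmonic minor) is D E F G A Bb C#; A is degree 5, and the triad built there (A-C#-E) is major, so it is V.
The scale of C# minor (harmonic minor) is C# D# E F# G# A B#; A is degree 6, and the triad built there (A-C#-E) is major, so it is VI.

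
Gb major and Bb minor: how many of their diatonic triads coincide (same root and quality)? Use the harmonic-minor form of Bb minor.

Diatonic triads of Gb major: Gb major (I), Ab minor (ii), Bb minor (iii), Cb major (IV), Db major (V), Eb minor (vi), F diminished (vii°).
Diatonic triads of Bb minor (harmonic minor): Bb minor (i), C diminished (ii°), Db augmented (III+), Eb minor (iv), F major (V), Gb major (VI), A diminished (vii°).
Matching root and quality in both lists: Gb major, Bb minor, Eb minor.
That gives 3 common triads.

3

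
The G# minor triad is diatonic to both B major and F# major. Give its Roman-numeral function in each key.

vi in B major; ii in F# major

The scale of B major is B C# D# E F# G# A#; G# is degree 6, and the triad built there (G#-B-D#) is minor, so it is vi.
The scale of F# major is F# G# A# B C# D# E#; G# is degree 2, and the triad built there (G#-B-D#) is minor, so it is ii.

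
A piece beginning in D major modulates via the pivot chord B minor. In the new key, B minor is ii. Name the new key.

A major

The numeral ii denotes a minor triad on scale degree 2. With B on degree 2, the tonic of the new key is A.
Degree 2 carries a minor triad in major keys, so the destination is A major.
Check: the diatonic triads of A major are A (I), Bm (ii), C#m (iii), D (IV), E (V), F#m (vi), G#dim (vii°) — B minor is indeed ii.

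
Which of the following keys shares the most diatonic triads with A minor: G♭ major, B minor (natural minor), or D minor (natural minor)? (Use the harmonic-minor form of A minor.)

D minor

Triads of A minor (harmonic minor): Am (i), Bdim (ii°), Caug (III+), Dm (iv), E (V), F (VI), G♯dim (vii°).
G♭ major shares 0: none.
B minor (natural minor) shares 0: none.
D minor (natural minor) shares 3: Am, Dm, F.
The most common triads (3) are shared with D minor.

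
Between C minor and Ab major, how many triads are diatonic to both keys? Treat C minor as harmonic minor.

Diatonic triads of C minor (harmonic minor): Cm (i), Ddim (ii°), Ebaug (III+), Fm (iv), G (V), Ab (VI), Bdim (vii°).
Diatonic triads of Ab major: Ab (I), Bbm (ii), Cm (iii), Db (IV), Eb (V), Fm (vi), Gdim (vii°).
Matching root and quality in both lists: Cm, Fm, Ab.
That gives 3 common triads.

3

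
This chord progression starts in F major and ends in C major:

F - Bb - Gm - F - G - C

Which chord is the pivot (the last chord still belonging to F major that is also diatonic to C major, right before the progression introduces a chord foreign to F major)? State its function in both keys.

Chords diatonic to F major: F, Gm, Am, Bb, C, Dm, Edim.
Reading the progression, the first chord not in that set is G, so the modulation leaves F major there.
The chord immediately before G is F, which is diatonic to both keys: I in F major and IV in C major.

F — I in F major, IV in C major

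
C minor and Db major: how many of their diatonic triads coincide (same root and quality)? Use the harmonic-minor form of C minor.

2

Diatonic triads of C minor (harmonic minor): Cm (i), Ddim (ii°), Ebaug (III+), Fm (iv), G (V), Ab (VI), Bdim (vii°).
Diatonic triads of Db major: Db (I), Ebm (ii), Fm (iii), Gb (IV), Ab (V), Bbm (vi), Cdim (vii°).
Matching root and quality in both lists: Fm, Ab.
That gives 2 common triads.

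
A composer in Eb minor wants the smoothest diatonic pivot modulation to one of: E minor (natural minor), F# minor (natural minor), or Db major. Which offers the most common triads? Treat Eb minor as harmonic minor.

Triads of Eb minor (harmonic minor): Ebm (i), Fdim (ii°), Gbaug (III+), Abm (iv), Bb (V), Cb (VI), Ddim (vii°).
E minor (natural minor) shares 0: none.
F# minor (natural minor) shares 0: none.
Db major shares 1: Ebm.
The most common triads (1) are shared with Db major.

Db major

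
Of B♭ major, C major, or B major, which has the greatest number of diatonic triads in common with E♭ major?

B♭ major

Triads of E♭ major: E♭ (I), Fm (ii), Gm (iii), A♭ (IV), B♭ (V), Cm (vi), Ddim (vii°).
B♭ major shares 4: E♭, Gm, B♭, Cm.
C major shares 0: none.
B major shares 0: none.
The most common triads (4) are shared with B♭ major.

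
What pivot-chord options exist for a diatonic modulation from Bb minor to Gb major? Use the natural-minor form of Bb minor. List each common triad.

Bbm, Db, Ebm, Gb

Triads in Bb minor (natural minor): Bbm (i), Cdim (ii°), Db (III), Ebm (iv), Fm (v), Gb (VI), Ab (VII).
Triads in Gb major: Gb (I), Abm (ii), Bbm (iii), Cb (IV), Db (V), Ebm (vi), Fdim (vii°).
Shared triads with their functions: Bbm (i in Bb minor, iii in Gb major); Db (III in Bb minor, V in Gb major); Ebm (iv in Bb minor, vi in Gb major); Gb (VI in Bb minor, I in Gb major).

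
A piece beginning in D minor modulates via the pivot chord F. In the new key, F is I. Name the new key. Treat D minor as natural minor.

The numeral I denotes a major triad on scale degree 1. With F on degree 1, the tonic of the new key is F.
Degree 1 carries a major triad in major keys, so the destination is F major.
Check: the diatonic triads of F major are F (I), Gm (ii), Am (iii), Bb (IV), C (V), Dm (vi), Edim (vii°) — F is indeed I.

F major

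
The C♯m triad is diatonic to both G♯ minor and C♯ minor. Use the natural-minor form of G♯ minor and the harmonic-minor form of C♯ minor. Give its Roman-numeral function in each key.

The scale of G♯ minor (natural minor) is G♯ A♯ B C♯ D♯ E F♯; C♯ is degree 4, and the triad built there (C♯-E-G♯) is minor, so it is iv.
The scale of C♯ minor (harmonic minor) is C♯ D♯ E F♯ G♯ A B♯; C♯ is degree 1, and the triad built there (C♯-E-G♯) is minor, so it is i.

iv in G♯ minor; i in C♯ minor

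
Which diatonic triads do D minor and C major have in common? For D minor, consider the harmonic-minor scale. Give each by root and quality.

Triads in D minor (harmonic minor): D minor (i), E diminished (ii°), F augmented (III+), G minor (iv), A major (V), Bb major (VI), C# diminished (vii°).
Triads in C major: C major (I), D minor (ii), E minor (iii), F major (IV), G major (V), A minor (vi), B diminished (vii°).
Shared triads with their functions: D minor (i in D minor, ii in C major).

Dm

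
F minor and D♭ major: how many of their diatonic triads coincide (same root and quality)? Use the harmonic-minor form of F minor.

Diatonic triads of F minor (harmonic minor): Fm (i), Gdim (ii°), A♭aug (III+), B♭m (iv), C (V), D♭ (VI), Edim (vii°).
Diatonic triads of D♭ major: D♭ (I), E♭m (ii), Fm (iii), G♭ (IV), A♭ (V), B♭m (vi), Cdim (vii°).
Matching root and quality in both lists: Fm, B♭m, D♭.
That gives 3 common triads.

3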